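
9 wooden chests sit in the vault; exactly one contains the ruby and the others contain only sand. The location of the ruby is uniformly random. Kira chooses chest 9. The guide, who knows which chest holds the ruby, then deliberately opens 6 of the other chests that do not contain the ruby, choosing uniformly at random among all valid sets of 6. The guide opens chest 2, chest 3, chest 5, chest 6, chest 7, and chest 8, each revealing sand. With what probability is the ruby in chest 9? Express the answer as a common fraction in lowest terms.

Apply Bayes' rule, conditioning on where the ruby actually is.
If it is in either of chests 1 and 4 (prior 1/9 each): the guide has 7 equally likely choices, so probability 1/7; weight (1/9)·(1/7) = 1/63 each.
If it is in any of chests 2, 3, 5, 6, 7, and 8 (prior 1/9 each): that chest was opened and seen not to hold the prize — ruled out; weight (1/9)·0 = 0 each.
If it is in chest 9 (prior 1/9): the guide has 28 equally likely choices, so probability 1/28; weight (1/9)·(1/28) = 1/252.
The weights sum to 1/28.
So P(the ruby in chest 9 | the guide opened chest 2, chest 3, chest 5, chest 6, chest 7, and chest 8) = (1/252) / (1/28) = 1/9.

1/9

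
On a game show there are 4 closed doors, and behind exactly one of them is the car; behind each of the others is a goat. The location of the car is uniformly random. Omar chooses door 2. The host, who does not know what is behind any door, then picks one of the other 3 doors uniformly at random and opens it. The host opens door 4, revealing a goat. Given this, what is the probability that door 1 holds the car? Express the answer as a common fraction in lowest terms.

Because the host chose which door to open without knowing where the car is, the choice is independent of the prize location. Learning that door 4 does not hold the car simply rules out that one location and leaves the remaining 3 doors still equally likely by symmetry.
So P(the car behind door 1) = 1/3.

1/3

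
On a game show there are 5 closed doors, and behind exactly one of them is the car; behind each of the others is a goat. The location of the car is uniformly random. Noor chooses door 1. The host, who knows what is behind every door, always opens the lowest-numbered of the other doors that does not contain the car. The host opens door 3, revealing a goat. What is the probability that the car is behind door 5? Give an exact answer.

Apply Bayes' rule, conditioning on where the car actually is.
If it is behind any of doors 1, 4, and 5 (prior 1/5 each): the host would have opened door 2 instead, probability 0; weight (1/5)·0 = 0 each.
If it is behind door 2 (prior 1/5): door 3 is the lowest-numbered option available, probability 1; weight (1/5)·1 = 1/5.
If it is behind door 3 (prior 1/5): the host opened door 3, so this case is ruled out; weight (1/5)·0 = 0.
The weights sum to 1/5.
So P(the car behind door 5 | the host opened door 3) = 0 / (1/5) = 0.

0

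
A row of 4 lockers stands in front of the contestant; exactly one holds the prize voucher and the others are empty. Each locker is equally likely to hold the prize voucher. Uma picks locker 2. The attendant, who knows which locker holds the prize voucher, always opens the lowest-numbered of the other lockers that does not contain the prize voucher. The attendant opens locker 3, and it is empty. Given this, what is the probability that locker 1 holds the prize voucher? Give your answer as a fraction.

1

Consider each possible location of the prize voucher in turn.
If it is in locker 1 (prior 1/4): locker 3 is the lowest-numbered option available, probability 1; weight (1/4)·1 = 1/4.
If it is in either of lockers 2 and 4 (prior 1/4 each): the attendant would have opened locker 1 instead, probability 0; weight (1/4)·0 = 0 each.
If it is in locker 3 (prior 1/4): the attendant opened locker 3, so this case is ruled out; weight (1/4)·0 = 0.
The weights sum to 1/4.
So P(the prize voucher in locker 1 | the attendant opened locker 3) = (1/4) / (1/4) = 1.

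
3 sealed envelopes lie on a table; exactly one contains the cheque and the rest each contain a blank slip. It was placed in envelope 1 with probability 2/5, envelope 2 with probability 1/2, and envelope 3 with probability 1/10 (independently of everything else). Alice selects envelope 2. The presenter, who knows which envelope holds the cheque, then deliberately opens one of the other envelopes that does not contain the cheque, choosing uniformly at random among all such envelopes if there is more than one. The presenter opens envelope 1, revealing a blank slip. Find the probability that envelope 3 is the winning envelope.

Apply Bayes' rule, conditioning on where the cheque actually is.
If it is in envelope 1 (prior 2/5): the presenter opened envelope 1, so this case is ruled out; weight (2/5)·0 = 0.
If it is in envelope 2 (prior 1/2): the presenter has 2 equally likely choices, so probability 1/2; weight (1/2)·(1/2) = 1/4.
If it is in envelope 3 (prior 1/10): the presenter has no choice, probability 1; weight (1/10)·1 = 1/10.
The weights sum to 7/20.
So P(the cheque in envelope 3 | the presenter opened envelope 1) = (1/10) / (7/20) = 2/7.

2/7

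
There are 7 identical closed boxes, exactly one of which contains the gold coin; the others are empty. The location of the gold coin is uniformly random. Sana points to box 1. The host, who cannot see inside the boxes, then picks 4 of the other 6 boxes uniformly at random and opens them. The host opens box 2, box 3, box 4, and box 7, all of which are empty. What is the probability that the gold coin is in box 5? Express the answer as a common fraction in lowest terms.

Consider each possible location of the gold coin in turn.
If it is in any of boxes 1, 5, and 6 (prior 1/7 each): the host picks exactly this set with probability 1/15 regardless, and none is the prize; weight (1/7)·(1/15) = 1/105 each.
If it is in any of boxes 2, 3, 4, and 7 (prior 1/7 each): that box was opened and seen not to hold the prize — ruled out; weight (1/7)·0 = 0 each.
The weights sum to 1/35.
So P(the gold coin in box 5 | the host opened box 2, box 3, box 4, and box 7) = (1/105) / (1/35) = 1/3.

1/3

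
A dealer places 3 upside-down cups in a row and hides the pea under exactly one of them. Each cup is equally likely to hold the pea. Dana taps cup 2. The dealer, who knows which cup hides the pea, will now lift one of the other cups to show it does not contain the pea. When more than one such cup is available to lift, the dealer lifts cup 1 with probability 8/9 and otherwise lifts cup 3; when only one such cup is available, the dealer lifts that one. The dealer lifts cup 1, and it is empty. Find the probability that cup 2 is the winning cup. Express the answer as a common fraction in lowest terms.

Consider each possible location of the pea in turn.
If it is under cup 1 (prior 1/3): the dealer opened cup 1, so this case is ruled out; weight (1/3)·0 = 0.
If it is under cup 2 (prior 1/3): cup 1 is available, opened with probability 8/9; weight (1/3)·(8/9) = 8/27.
If it is under cup 3 (prior 1/3): only cup 1 is available, probability 1; weight (1/3)·1 = 1/3.
The weights sum to 17/27.
So P(the pea under cup 2 | the dealer opened cup 1) = (8/27) / (17/27) = 8/17.

8/17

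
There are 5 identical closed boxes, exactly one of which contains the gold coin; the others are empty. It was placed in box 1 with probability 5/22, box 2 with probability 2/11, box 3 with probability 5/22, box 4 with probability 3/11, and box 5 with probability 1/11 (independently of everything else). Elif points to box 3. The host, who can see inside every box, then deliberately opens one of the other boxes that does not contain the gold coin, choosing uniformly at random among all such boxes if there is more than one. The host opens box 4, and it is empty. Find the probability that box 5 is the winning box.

8/59

Consider each possible location of the gold coin in turn.
If it is in box 1 (prior 5/22): the host has 3 equally likely choices, so probability 1/3; weight (5/22)·(1/3) = 5/66.
If it is in box 2 (prior 2/11): the host has 3 equally likely choices, so probability 1/3; weight (2/11)·(1/3) = 2/33.
If it is in box 3 (prior 5/22): the host has 4 equally likely choices, so probability 1/4; weight (5/22)·(1/4) = 5/88.
If it is in box 4 (prior 3/11): the host opened box 4, so this case is ruled out; weight (3/11)·0 = 0.
If it is in box 5 (prior 1/11): the host has 3 equally likely choices, so probability 1/3; weight (1/11)·(1/3) = 1/33.
The weights sum to 59/264.
So P(the gold coin in box 5 | the host opened box 4) = (1/33) / (59/264) = 8/59.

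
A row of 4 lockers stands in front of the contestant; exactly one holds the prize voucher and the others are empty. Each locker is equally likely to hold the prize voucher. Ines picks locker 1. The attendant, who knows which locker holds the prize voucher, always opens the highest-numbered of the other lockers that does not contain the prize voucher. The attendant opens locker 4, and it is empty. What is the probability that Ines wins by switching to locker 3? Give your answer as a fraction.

1/3

Apply Bayes' rule, conditioning on where the prize voucher actually is.
If it is in any of lockers 1, 2, and 3 (prior 1/4 each): locker 4 is the highest-numbered option available, probability 1; weight (1/4)·1 = 1/4 each.
If it is in locker 4 (prior 1/4): the attendant opened locker 4, so this case is ruled out; weight (1/4)·0 = 0.
The weights sum to 3/4.
So P(the prize voucher in locker 3 | the attendant opened locker 4) = (1/4) / (3/4) = 1/3.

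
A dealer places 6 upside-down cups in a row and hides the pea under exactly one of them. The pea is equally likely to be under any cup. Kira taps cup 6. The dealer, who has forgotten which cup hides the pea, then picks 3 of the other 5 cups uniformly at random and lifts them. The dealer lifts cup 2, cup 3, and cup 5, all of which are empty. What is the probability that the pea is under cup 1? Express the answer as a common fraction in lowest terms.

1/3

Condition on the true location of the pea.
If it is under any of cups 1, 4, and 6 (prior 1/6 each): the dealer picks exactly this set with probability 1/10 regardless, and none is the prize; weight (1/6)·(1/10) = 1/60 each.
If it is under any of cups 2, 3, and 5 (prior 1/6 each): that cup was opened and seen not to hold the prize — ruled out; weight (1/6)·0 = 0 each.
The weights sum to 1/20.
So P(the pea under cup 1 | the dealer opened cup 2, cup 3, and cup 5) = (1/60) / (1/20) = 1/3.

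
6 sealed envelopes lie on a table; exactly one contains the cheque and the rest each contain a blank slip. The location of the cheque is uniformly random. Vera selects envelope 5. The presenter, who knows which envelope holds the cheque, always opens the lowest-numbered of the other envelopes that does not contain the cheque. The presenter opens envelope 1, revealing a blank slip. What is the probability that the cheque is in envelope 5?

Consider each possible location of the cheque in turn.
If it is in envelope 1 (prior 1/6): the presenter opened envelope 1, so this case is ruled out; weight (1/6)·0 = 0.
If it is in any of envelopes 2, 3, 4, 5, and 6 (prior 1/6 each): envelope 1 is the lowest-numbered option available, probability 1; weight (1/6)·1 = 1/6 each.
The weights sum to 5/6.
So P(the cheque in envelope 5 | the presenter opened envelope 1) = (1/6) / (5/6) = 1/5.

1/5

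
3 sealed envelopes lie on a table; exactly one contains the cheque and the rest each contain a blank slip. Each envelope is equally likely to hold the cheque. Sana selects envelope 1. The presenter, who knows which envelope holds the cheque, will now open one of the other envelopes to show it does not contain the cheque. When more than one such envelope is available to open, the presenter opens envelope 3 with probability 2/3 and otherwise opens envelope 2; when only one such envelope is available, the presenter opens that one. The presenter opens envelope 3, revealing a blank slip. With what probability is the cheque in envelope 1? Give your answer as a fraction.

2/5

Consider each possible location of the cheque in turn.
If it is in envelope 1 (prior 1/3): envelope 3 is available, opened with probability 2/3; weight (1/3)·(2/3) = 2/9.
If it is in envelope 2 (prior 1/3): only envelope 3 is available, probability 1; weight (1/3)·1 = 1/3.
If it is in envelope 3 (prior 1/3): the presenter opened envelope 3, so this case is ruled out; weight (1/3)·0 = 0.
The weights sum to 5/9.
So P(the cheque in envelope 1 | the presenter opened envelope 3) = (2/9) / (5/9) = 2/5.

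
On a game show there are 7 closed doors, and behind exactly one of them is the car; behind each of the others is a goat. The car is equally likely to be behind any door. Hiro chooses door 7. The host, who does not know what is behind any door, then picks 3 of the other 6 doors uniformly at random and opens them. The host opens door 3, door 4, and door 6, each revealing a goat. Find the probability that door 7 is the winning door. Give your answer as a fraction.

Consider each possible location of the car in turn.
If it is behind any of doors 1, 2, 5, and 7 (prior 1/7 each): the host picks exactly this set with probability 1/20 regardless, and none is the prize; weight (1/7)·(1/20) = 1/140 each.
If it is behind any of doors 3, 4, and 6 (prior 1/7 each): that door was opened and seen not to hold the prize — ruled out; weight (1/7)·0 = 0 each.
The weights sum to 1/35.
So P(the car behind door 7 | the host opened door 3, door 4, and door 6) = (1/140) / (1/35) = 1/4.

1/4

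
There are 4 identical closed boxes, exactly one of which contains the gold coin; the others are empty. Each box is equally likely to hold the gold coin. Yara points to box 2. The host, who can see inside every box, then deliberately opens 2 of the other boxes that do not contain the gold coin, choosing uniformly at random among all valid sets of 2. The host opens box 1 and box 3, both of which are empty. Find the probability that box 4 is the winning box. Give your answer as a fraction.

3/4

Apply Bayes' rule, conditioning on where the gold coin actually is.
If it is in either of boxes 1 and 3 (prior 1/4 each): that box was opened and seen not to hold the prize — ruled out; weight (1/4)·0 = 0 each.
If it is in box 2 (prior 1/4): the host has 3 equally likely choices, so probability 1/3; weight (1/4)·(1/3) = 1/12.
If it is in box 4 (prior 1/4): the host has no choice, probability 1; weight (1/4)·1 = 1/4.
The weights sum to 1/3.
So P(the gold coin in box 4 | the host opened box 1 and box 3) = (1/4) / (1/3) = 3/4.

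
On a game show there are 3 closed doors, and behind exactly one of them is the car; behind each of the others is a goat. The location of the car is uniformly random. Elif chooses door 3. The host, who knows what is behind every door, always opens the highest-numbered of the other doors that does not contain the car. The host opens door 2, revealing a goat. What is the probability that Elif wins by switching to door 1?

1/2

Condition on the true location of the car.
If it is behind either of doors 1 and 3 (prior 1/3 each): door 2 is the highest-numbered option available, probability 1; weight (1/3)·1 = 1/3 each.
If it is behind door 2 (prior 1/3): the host opened door 2, so this case is ruled out; weight (1/3)·0 = 0.
The weights sum to 2/3.
So P(the car behind door 1 | the host opened door 2) = (1/3) / (2/3) = 1/2.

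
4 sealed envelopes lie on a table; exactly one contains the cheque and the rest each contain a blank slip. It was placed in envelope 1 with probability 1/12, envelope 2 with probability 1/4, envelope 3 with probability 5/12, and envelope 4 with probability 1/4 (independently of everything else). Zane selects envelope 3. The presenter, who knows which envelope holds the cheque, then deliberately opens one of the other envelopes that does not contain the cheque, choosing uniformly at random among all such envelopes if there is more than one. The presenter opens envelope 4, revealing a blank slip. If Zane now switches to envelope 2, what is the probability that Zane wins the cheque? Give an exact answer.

9/22

Apply Bayes' rule, conditioning on where the cheque actually is.
If it is in envelope 1 (prior 1/12): the presenter has 2 equally likely choices, so probability 1/2; weight (1/12)·(1/2) = 1/24.
If it is in envelope 2 (prior 1/4): the presenter has 2 equally likely choices, so probability 1/2; weight (1/4)·(1/2) = 1/8.
If it is in envelope 3 (prior 5/12): the presenter has 3 equally likely choices, so probability 1/3; weight (5/12)·(1/3) = 5/36.
If it is in envelope 4 (prior 1/4): the presenter opened envelope 4, so this case is ruled out; weight (1/4)·0 = 0.
The weights sum to 11/36.
So P(the cheque in envelope 2 | the presenter opened envelope 4) = (1/8) / (11/36) = 9/22.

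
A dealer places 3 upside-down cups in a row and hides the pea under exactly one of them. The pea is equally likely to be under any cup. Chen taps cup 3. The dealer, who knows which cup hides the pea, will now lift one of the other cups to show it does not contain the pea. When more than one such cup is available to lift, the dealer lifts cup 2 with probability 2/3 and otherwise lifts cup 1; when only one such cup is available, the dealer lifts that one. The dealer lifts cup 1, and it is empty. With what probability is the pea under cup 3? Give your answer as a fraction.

Apply Bayes' rule, conditioning on where the pea actually is.
If it is under cup 1 (prior 1/3): the dealer opened cup 1, so this case is ruled out; weight (1/3)·0 = 0.
If it is under cup 2 (prior 1/3): only cup 1 is available, probability 1; weight (1/3)·1 = 1/3.
If it is under cup 3 (prior 1/3): cup 2 is available but not opened, probability 1/3; weight (1/3)·(1/3) = 1/9.
The weights sum to 4/9.
So P(the pea under cup 3 | the dealer opened cup 1) = (1/9) / (4/9) = 1/4.

1/4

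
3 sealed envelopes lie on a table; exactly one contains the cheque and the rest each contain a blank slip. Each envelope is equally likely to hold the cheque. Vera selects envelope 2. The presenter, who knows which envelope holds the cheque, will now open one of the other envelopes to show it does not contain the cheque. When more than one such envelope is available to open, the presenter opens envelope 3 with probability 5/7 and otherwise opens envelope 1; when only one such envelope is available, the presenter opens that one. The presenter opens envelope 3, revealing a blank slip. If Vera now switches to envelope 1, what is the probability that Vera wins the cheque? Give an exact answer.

Consider each possible location of the cheque in turn.
If it is in envelope 1 (prior 1/3): only envelope 3 is available, probability 1; weight (1/3)·1 = 1/3.
If it is in envelope 2 (prior 1/3): envelope 3 is available, opened with probability 5/7; weight (1/3)·(5/7) = 5/21.
If it is in envelope 3 (prior 1/3): the presenter opened envelope 3, so this case is ruled out; weight (1/3)·0 = 0.
The weights sum to 4/7.
So P(the cheque in envelope 1 | the presenter opened envelope 3) = (1/3) / (4/7) = 7/12.

7/12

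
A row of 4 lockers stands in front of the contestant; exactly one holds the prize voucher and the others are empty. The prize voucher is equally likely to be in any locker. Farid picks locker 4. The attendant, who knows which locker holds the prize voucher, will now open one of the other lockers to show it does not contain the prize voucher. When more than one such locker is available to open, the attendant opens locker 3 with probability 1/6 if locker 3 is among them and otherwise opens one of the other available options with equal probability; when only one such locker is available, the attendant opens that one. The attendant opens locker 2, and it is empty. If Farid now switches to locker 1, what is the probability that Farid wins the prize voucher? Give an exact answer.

10/21

Condition on the true location of the prize voucher.
If it is in locker 1 (prior 1/4): locker 3 is available but not opened, probability 5/6; weight (1/4)·(5/6) = 5/24.
If it is in locker 2 (prior 1/4): the attendant opened locker 2, so this case is ruled out; weight (1/4)·0 = 0.
If it is in locker 3 (prior 1/4): locker 3 holds the prize so is unavailable; the attendant chooses uniformly among the 2 others, probability 1/2; weight (1/4)·(1/2) = 1/8.
If it is in locker 4 (prior 1/4): locker 3 is available but not opened; locker 2 gets probability (1 − 1/6)/2 = 5/12; weight (1/4)·(5/12) = 5/48.
The weights sum to 7/16.
So P(the prize voucher in locker 1 | the attendant opened locker 2) = (5/24) / (7/16) = 10/21.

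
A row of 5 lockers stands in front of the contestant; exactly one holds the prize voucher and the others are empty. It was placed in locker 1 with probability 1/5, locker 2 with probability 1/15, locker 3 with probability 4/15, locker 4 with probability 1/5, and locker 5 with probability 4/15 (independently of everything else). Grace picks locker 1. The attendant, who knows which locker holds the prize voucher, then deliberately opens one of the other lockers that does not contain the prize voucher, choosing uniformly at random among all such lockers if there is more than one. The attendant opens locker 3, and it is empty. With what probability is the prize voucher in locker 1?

Condition on the true location of the prize voucher.
If it is in locker 1 (prior 1/5): the attendant has 4 equally likely choices, so probability 1/4; weight (1/5)·(1/4) = 1/20.
If it is in locker 2 (prior 1/15): the attendant has 3 equally likely choices, so probability 1/3; weight (1/15)·(1/3) = 1/45.
If it is in locker 3 (prior 4/15): the attendant opened locker 3, so this case is ruled out; weight (4/15)·0 = 0.
If it is in locker 4 (prior 1/5): the attendant has 3 equally likely choices, so probability 1/3; weight (1/5)·(1/3) = 1/15.
If it is in locker 5 (prior 4/15): the attendant has 3 equally likely choices, so probability 1/3; weight (4/15)·(1/3) = 4/45.
The weights sum to 41/180.
So P(the prize voucher in locker 1 | the attendant opened locker 3) = (1/20) / (41/180) = 9/41.

9/41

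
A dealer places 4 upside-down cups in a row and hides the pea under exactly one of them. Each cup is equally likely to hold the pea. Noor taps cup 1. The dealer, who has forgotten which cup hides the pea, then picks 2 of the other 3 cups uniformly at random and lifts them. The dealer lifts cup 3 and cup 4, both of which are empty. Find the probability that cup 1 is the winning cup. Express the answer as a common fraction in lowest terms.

Because the dealer chose which cups to lift without knowing where the pea is, the choice is independent of the prize location. Learning that none of the 2 opened cups holds the pea simply rules out those 2 locations and leaves the remaining 2 cups still equally likely by symmetry.
So P(the pea under cup 1) = 1/2.

1/2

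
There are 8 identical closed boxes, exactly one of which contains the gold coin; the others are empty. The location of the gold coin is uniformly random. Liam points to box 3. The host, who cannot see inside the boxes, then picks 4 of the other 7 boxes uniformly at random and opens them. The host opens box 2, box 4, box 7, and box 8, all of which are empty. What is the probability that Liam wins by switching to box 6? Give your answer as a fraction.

1/4

Condition on the true location of the gold coin.
If it is in any of boxes 1, 3, 5, and 6 (prior 1/8 each): the host picks exactly this set with probability 1/35 regardless, and none is the prize; weight (1/8)·(1/35) = 1/280 each.
If it is in any of boxes 2, 4, 7, and 8 (prior 1/8 each): that box was opened and seen not to hold the prize — ruled out; weight (1/8)·0 = 0 each.
The weights sum to 1/70.
So P(the gold coin in box 6 | the host opened box 2, box 4, box 7, and box 8) = (1/280) / (1/70) = 1/4.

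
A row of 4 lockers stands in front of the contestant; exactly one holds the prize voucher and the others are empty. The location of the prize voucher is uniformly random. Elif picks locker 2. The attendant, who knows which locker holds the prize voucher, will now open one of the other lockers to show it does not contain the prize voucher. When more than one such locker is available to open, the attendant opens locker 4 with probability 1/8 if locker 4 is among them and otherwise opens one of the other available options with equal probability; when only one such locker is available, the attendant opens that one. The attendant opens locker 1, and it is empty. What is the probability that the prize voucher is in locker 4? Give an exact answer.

Condition on the true location of the prize voucher.
If it is in locker 1 (prior 1/4): the attendant opened locker 1, so this case is ruled out; weight (1/4)·0 = 0.
If it is in locker 2 (prior 1/4): locker 4 is available but not opened; locker 1 gets probability (1 − 1/8)/2 = 7/16; weight (1/4)·(7/16) = 7/64.
If it is in locker 3 (prior 1/4): locker 4 is available but not opened, probability 7/8; weight (1/4)·(7/8) = 7/32.
If it is in locker 4 (prior 1/4): locker 4 holds the prize so is unavailable; the attendant chooses uniformly among the 2 others, probability 1/2; weight (1/4)·(1/2) = 1/8.
The weights sum to 29/64.
So P(the prize voucher in locker 4 | the attendant opened locker 1) = (1/8) / (29/64) = 8/29.

8/29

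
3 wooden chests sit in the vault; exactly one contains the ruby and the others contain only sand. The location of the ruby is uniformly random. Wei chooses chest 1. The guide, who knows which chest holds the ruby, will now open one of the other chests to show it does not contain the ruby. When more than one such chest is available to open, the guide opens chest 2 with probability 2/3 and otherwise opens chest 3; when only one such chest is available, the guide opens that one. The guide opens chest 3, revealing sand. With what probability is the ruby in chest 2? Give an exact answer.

3/4

Apply Bayes' rule, conditioning on where the ruby actually is.
If it is in chest 1 (prior 1/3): chest 2 is available but not opened, probability 1/3; weight (1/3)·(1/3) = 1/9.
If it is in chest 2 (prior 1/3): only chest 3 is available, probability 1; weight (1/3)·1 = 1/3.
If it is in chest 3 (prior 1/3): the guide opened chest 3, so this case is ruled out; weight (1/3)·0 = 0.
The weights sum to 4/9.
So P(the ruby in chest 2 | the guide opened chest 3) = (1/3) / (4/9) = 3/4.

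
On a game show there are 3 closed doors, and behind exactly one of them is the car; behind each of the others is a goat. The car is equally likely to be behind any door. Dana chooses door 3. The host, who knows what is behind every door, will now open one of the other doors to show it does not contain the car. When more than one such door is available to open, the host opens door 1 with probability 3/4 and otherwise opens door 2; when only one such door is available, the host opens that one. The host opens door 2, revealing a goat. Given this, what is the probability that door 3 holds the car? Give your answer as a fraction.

Apply Bayes' rule, conditioning on where the car actually is.
If it is behind door 1 (prior 1/3): only door 2 is available, probability 1; weight (1/3)·1 = 1/3.
If it is behind door 2 (prior 1/3): the host opened door 2, so this case is ruled out; weight (1/3)·0 = 0.
If it is behind door 3 (prior 1/3): door 1 is available but not opened, probability 1/4; weight (1/3)·(1/4) = 1/12.
The weights sum to 5/12.
So P(the car behind door 3 | the host opened door 2) = (1/12) / (5/12) = 1/5.

1/5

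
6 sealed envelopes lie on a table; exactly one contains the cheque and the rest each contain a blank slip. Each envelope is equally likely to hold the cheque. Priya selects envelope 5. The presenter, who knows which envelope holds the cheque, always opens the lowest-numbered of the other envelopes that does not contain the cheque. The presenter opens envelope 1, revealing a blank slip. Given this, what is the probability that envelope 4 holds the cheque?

1/5

Condition on the true location of the cheque.
If it is in envelope 1 (prior 1/6): the presenter opened envelope 1, so this case is ruled out; weight (1/6)·0 = 0.
If it is in any of envelopes 2, 3, 4, 5, and 6 (prior 1/6 each): envelope 1 is the lowest-numbered option available, probability 1; weight (1/6)·1 = 1/6 each.
The weights sum to 5/6.
So P(the cheque in envelope 4 | the presenter opened envelope 1) = (1/6) / (5/6) = 1/5.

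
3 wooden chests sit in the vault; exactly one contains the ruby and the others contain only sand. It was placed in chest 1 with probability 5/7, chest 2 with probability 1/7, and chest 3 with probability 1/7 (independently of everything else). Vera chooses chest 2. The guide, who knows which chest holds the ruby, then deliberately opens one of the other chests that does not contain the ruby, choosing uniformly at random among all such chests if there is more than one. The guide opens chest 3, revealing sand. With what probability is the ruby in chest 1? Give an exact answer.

Condition on the true location of the ruby.
If it is in chest 1 (prior 5/7): the guide has no choice, probability 1; weight (5/7)·1 = 5/7.
If it is in chest 2 (prior 1/7): the guide has 2 equally likely choices, so probability 1/2; weight (1/7)·(1/2) = 1/14.
If it is in chest 3 (prior 1/7): the guide opened chest 3, so this case is ruled out; weight (1/7)·0 = 0.
The weights sum to 11/14.
So P(the ruby in chest 1 | the guide opened chest 3) = (5/7) / (11/14) = 10/11.

10/11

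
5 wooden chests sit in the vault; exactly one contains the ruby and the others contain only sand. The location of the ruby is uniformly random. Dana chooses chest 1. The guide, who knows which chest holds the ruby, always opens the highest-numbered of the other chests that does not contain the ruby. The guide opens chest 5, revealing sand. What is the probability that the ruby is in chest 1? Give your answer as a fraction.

Condition on the true location of the ruby.
If it is in any of chests 1, 2, 3, and 4 (prior 1/5 each): chest 5 is the highest-numbered option available, probability 1; weight (1/5)·1 = 1/5 each.
If it is in chest 5 (prior 1/5): the guide opened chest 5, so this case is ruled out; weight (1/5)·0 = 0.
The weights sum to 4/5.
So P(the ruby in chest 1 | the guide opened chest 5) = (1/5) / (4/5) = 1/4.

1/4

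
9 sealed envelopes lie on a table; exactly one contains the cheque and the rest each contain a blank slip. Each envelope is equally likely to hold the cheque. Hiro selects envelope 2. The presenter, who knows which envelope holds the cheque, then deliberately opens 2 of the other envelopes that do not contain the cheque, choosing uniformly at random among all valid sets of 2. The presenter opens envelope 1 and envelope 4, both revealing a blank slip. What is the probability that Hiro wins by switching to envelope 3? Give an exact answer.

Apply Bayes' rule, conditioning on where the cheque actually is.
If it is in either of envelopes 1 and 4 (prior 1/9 each): that envelope was opened and seen not to hold the prize — ruled out; weight (1/9)·0 = 0 each.
If it is in envelope 2 (prior 1/9): the presenter has 28 equally likely choices, so probability 1/28; weight (1/9)·(1/28) = 1/252.
If it is in any of envelopes 3, 5, 6, 7, 8, and 9 (prior 1/9 each): the presenter has 21 equally likely choices, so probability 1/21; weight (1/9)·(1/21) = 1/189 each.
The weights sum to 1/28.
So P(the cheque in envelope 3 | the presenter opened envelope 1 and envelope 4) = (1/189) / (1/28) = 4/27.

4/27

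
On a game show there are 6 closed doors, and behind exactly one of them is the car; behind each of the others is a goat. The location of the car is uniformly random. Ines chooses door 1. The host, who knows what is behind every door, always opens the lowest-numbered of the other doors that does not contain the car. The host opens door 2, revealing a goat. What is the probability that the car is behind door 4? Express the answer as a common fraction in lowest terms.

1/5

Condition on the true location of the car.
If it is behind any of doors 1, 3, 4, 5, and 6 (prior 1/6 each): door 2 is the lowest-numbered option available, probability 1; weight (1/6)·1 = 1/6 each.
If it is behind door 2 (prior 1/6): the host opened door 2, so this case is ruled out; weight (1/6)·0 = 0.
The weights sum to 5/6.
So P(the car behind door 4 | the host opened door 2) = (1/6) / (5/6) = 1/5.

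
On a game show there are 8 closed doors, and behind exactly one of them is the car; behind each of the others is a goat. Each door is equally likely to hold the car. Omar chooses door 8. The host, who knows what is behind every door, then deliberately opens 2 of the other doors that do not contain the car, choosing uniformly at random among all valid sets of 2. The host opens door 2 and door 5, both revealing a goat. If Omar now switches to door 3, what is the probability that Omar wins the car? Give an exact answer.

7/40

Condition on the true location of the car.
If it is behind any of doors 1, 3, 4, 6, and 7 (prior 1/8 each): the host has 15 equally likely choices, so probability 1/15; weight (1/8)·(1/15) = 1/120 each.
If it is behind either of doors 2 and 5 (prior 1/8 each): that door was opened and seen not to hold the prize — ruled out; weight (1/8)·0 = 0 each.
If it is behind door 8 (prior 1/8): the host has 21 equally likely choices, so probability 1/21; weight (1/8)·(1/21) = 1/168.
The weights sum to 1/21.
So P(the car behind door 3 | the host opened door 2 and door 5) = (1/120) / (1/21) = 7/40.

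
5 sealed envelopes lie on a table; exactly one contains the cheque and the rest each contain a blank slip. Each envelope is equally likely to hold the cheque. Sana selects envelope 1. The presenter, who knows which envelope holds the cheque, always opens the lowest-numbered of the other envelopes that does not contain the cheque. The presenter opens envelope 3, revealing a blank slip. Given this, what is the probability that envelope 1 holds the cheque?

Consider each possible location of the cheque in turn.
If it is in any of envelopes 1, 4, and 5 (prior 1/5 each): the presenter would have opened envelope 2 instead, probability 0; weight (1/5)·0 = 0 each.
If it is in envelope 2 (prior 1/5): envelope 3 is the lowest-numbered option available, probability 1; weight (1/5)·1 = 1/5.
If it is in envelope 3 (prior 1/5): the presenter opened envelope 3, so this case is ruled out; weight (1/5)·0 = 0.
The weights sum to 1/5.
So P(the cheque in envelope 1 | the presenter opened envelope 3) = 0 / (1/5) = 0.

0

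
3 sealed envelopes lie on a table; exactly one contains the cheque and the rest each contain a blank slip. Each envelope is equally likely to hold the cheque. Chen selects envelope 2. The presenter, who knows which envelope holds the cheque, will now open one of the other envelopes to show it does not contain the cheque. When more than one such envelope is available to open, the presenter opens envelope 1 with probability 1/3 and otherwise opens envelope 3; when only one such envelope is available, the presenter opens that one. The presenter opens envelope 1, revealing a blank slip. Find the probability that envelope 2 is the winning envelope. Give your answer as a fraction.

1/4

Apply Bayes' rule, conditioning on where the cheque actually is.
If it is in envelope 1 (prior 1/3): the presenter opened envelope 1, so this case is ruled out; weight (1/3)·0 = 0.
If it is in envelope 2 (prior 1/3): envelope 1 is available, opened with probability 1/3; weight (1/3)·(1/3) = 1/9.
If it is in envelope 3 (prior 1/3): only envelope 1 is available, probability 1; weight (1/3)·1 = 1/3.
The weights sum to 4/9.
So P(the cheque in envelope 2 | the presenter opened envelope 1) = (1/9) / (4/9) = 1/4.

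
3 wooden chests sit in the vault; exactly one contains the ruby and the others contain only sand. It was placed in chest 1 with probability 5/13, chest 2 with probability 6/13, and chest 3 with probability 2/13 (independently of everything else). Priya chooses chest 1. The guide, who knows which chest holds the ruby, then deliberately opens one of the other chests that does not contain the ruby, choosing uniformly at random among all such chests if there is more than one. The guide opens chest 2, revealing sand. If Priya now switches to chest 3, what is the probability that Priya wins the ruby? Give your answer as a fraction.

4/9

Consider each possible location of the ruby in turn.
If it is in chest 1 (prior 5/13): the guide has 2 equally likely choices, so probability 1/2; weight (5/13)·(1/2) = 5/26.
If it is in chest 2 (prior 6/13): the guide opened chest 2, so this case is ruled out; weight (6/13)·0 = 0.
If it is in chest 3 (prior 2/13): the guide has no choice, probability 1; weight (2/13)·1 = 2/13.
The weights sum to 9/26.
So P(the ruby in chest 3 | the guide opened chest 2) = (2/13) / (9/26) = 4/9.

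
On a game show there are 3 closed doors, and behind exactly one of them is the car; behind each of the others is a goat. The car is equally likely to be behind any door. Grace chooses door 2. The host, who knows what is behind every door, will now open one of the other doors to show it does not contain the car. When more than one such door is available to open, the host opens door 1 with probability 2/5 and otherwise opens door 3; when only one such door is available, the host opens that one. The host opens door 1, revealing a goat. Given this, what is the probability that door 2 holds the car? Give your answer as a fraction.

2/7

Consider each possible location of the car in turn.
If it is behind door 1 (prior 1/3): the host opened door 1, so this case is ruled out; weight (1/3)·0 = 0.
If it is behind door 2 (prior 1/3): door 1 is available, opened with probability 2/5; weight (1/3)·(2/5) = 2/15.
If it is behind door 3 (prior 1/3): only door 1 is available, probability 1; weight (1/3)·1 = 1/3.
The weights sum to 7/15.
So P(the car behind door 2 | the host opened door 1) = (2/15) / (7/15) = 2/7.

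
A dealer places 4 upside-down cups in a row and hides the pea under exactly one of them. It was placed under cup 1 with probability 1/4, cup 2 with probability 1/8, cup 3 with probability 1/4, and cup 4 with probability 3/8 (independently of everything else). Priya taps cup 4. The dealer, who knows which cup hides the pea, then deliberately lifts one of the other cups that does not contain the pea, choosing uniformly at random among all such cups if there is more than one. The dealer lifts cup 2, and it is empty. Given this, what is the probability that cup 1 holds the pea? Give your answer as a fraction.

1/3

Consider each possible location of the pea in turn.
If it is under either of cups 1 and 3 (prior 1/4 each): the dealer has 2 equally likely choices, so probability 1/2; weight (1/4)·(1/2) = 1/8 each.
If it is under cup 2 (prior 1/8): the dealer opened cup 2, so this case is ruled out; weight (1/8)·0 = 0.
If it is under cup 4 (prior 3/8): the dealer has 3 equally likely choices, so probability 1/3; weight (3/8)·(1/3) = 1/8.
The weights sum to 3/8.
So P(the pea under cup 1 | the dealer opened cup 2) = (1/8) / (3/8) = 1/3.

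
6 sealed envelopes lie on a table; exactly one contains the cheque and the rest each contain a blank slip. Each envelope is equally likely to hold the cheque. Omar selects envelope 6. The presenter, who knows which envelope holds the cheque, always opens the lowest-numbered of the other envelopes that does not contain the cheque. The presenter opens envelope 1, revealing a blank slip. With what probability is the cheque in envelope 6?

Apply Bayes' rule, conditioning on where the cheque actually is.
If it is in envelope 1 (prior 1/6): the presenter opened envelope 1, so this case is ruled out; weight (1/6)·0 = 0.
If it is in any of envelopes 2, 3, 4, 5, and 6 (prior 1/6 each): envelope 1 is the lowest-numbered option available, probability 1; weight (1/6)·1 = 1/6 each.
The weights sum to 5/6.
So P(the cheque in envelope 6 | the presenter opened envelope 1) = (1/6) / (5/6) = 1/5.

1/5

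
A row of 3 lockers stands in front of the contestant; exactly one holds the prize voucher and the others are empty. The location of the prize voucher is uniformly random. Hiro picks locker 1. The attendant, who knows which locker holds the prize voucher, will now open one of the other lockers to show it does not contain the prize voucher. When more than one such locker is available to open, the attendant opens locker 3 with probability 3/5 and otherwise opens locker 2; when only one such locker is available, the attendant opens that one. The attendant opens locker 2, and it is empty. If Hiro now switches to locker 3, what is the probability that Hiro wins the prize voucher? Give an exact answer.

5/7

Consider each possible location of the prize voucher in turn.
If it is in locker 1 (prior 1/3): locker 3 is available but not opened, probability 2/5; weight (1/3)·(2/5) = 2/15.
If it is in locker 2 (prior 1/3): the attendant opened locker 2, so this case is ruled out; weight (1/3)·0 = 0.
If it is in locker 3 (prior 1/3): only locker 2 is available, probability 1; weight (1/3)·1 = 1/3.
The weights sum to 7/15.
So P(the prize voucher in locker 3 | the attendant opened locker 2) = (1/3) / (7/15) = 5/7.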